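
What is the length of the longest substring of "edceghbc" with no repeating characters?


Input: "edceghbc"
Sliding window (track last position of each char):
  Position 0 ('e'): window [0,0] length 1 -- new best
  Position 1 ('d'): window [0,1] length 2 -- new best
  Position 2 ('c'): window [0,2] length 3 -- new best
  Position 3 ('e'): repeat (last at 0), move window start to 1
  Position 3 ('e'): window [1,3] length 3
  Position 4 ('g'): window [1,4] length 4 -- new best
  Position 5 ('h'): window [1,5] length 5 -- new best
  Position 6 ('b'): window [1,6] length 6 -- new best
  Position 7 ('c'): repeat (last at 2), move window start to 3
  Position 7 ('c'): window [3,7] length 5
Longest substring with no repeats: "dceghb" with length 6

6


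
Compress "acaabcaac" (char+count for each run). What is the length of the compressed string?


Input: acaabcaac
Runs:
  'a' x 1 => "a1"
  'c' x 1 => "c1"
  'a' x 2 => "a2"
  'b' x 1 => "b1"
  'c' x 1 => "c1"
  'a' x 2 => "a2"
  'c' x 1 => "c1"
Compressed: "a1c1a2b1c1a2c1"
Compressed length: 14

14


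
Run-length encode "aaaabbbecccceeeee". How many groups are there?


Input: aaaabbbecccceeeee
Scanning for consecutive runs:
  Group 1: 'a' x 4 (positions 0-3)
  Group 2: 'b' x 3 (positions 4-6)
  Group 3: 'e' x 1 (positions 7-7)
  Group 4: 'c' x 4 (positions 8-11)
  Group 5: 'e' x 5 (positions 12-16)
Total groups: 5

5


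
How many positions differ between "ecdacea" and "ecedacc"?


Comparing "ecdacea" and "ecedacc" position by position:
  Position 0: 'e' vs 'e' => same
  Position 1: 'c' vs 'c' => same
  Position 2: 'd' vs 'e' => DIFFER
  Position 3: 'a' vs 'd' => DIFFER
  Position 4: 'c' vs 'a' => DIFFER
  Position 5: 'e' vs 'c' => DIFFER
  Position 6: 'a' vs 'c' => DIFFER
Positions that differ: 5

5


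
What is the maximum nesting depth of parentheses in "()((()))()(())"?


Input: "()((()))()(())"
Tracking depth:
  Position 0 '(': depth becomes 1
  Position 1 ')': depth becomes 0
  Position 2 '(': depth becomes 1
  Position 3 '(': depth becomes 2
  Position 4 '(': depth becomes 3
  Position 5 ')': depth becomes 2
  Position 6 ')': depth becomes 1
  Position 7 ')': depth becomes 0
  Position 8 '(': depth becomes 1
  Position 9 ')': depth becomes 0
  Position 10 '(': depth becomes 1
  Position 11 '(': depth becomes 2
  Position 12 ')': depth becomes 1
  Position 13 ')': depth becomes 0
Maximum depth reached: 3

3


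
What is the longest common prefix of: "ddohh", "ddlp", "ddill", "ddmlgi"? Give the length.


Words: ddohh, ddlp, ddill, ddmlgi
  Position 0: all 'd' => match
  Position 1: all 'd' => match
  Position 2: ('o', 'l', 'i', 'm') => mismatch, stop
LCP = "dd" (length 2)

2


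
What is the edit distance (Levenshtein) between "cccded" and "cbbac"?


Computing edit distance: "cccded" -> "cbbac"
DP table:
           c    b    b    a    c
      0    1    2    3    4    5
  c   1    0    1    2    3    4
  c   2    1    1    2    3    3
  c   3    2    2    2    3    3
  d   4    3    3    3    3    4
  e   5    4    4    4    4    4
  d   6    5    5    5    5    5
Edit distance = dp[6][5] = 5

5


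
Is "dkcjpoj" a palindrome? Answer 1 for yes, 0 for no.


Input: dkcjpoj
Reversed: jopjckd
  Compare pos 0 ('d') with pos 6 ('j'): MISMATCH
  Compare pos 1 ('k') with pos 5 ('o'): MISMATCH
  Compare pos 2 ('c') with pos 4 ('p'): MISMATCH
Result: not a palindrome

0


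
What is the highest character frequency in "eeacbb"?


Input: eeacbb
Character counts:
  'a': 1
  'b': 2
  'c': 1
  'e': 2
Maximum frequency: 2

2


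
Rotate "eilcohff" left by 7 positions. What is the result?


Input: "eilcohff", rotate left by 7
First 7 characters: "eilcohf"
Remaining characters: "f"
Concatenate remaining + first: "f" + "eilcohf" = "feilcohf"

feilcohf


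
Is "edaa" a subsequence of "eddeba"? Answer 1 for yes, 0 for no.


Check if "edaa" is a subsequence of "eddeba"
Greedy scan:
  Position 0 ('e'): matches sub[0] = 'e'
  Position 1 ('d'): matches sub[1] = 'd'
  Position 2 ('d'): no match needed
  Position 3 ('e'): no match needed
  Position 4 ('b'): no match needed
  Position 5 ('a'): matches sub[2] = 'a'
Only matched 3/4 characters => not a subsequence

0


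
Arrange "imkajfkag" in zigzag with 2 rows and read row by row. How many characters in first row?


Zigzag "imkajfkag" into 2 rows:
Placing characters:
  'i' => row 0
  'm' => row 1
  'k' => row 0
  'a' => row 1
  'j' => row 0
  'f' => row 1
  'k' => row 0
  'a' => row 1
  'g' => row 0
Rows:
  Row 0: "ikjkg"
  Row 1: "mafa"
First row length: 5

5


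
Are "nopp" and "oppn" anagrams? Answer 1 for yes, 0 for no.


Strings: "nopp", "oppn"
Sorted first:  nopp
Sorted second: nopp
Sorted forms match => anagrams

1


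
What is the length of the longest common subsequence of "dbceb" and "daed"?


LCS of "dbceb" and "daed"
DP table:
           d    a    e    d
      0    0    0    0    0
  d   0    1    1    1    1
  b   0    1    1    1    1
  c   0    1    1    1    1
  e   0    1    1    2    2
  b   0    1    1    2    2
LCS length = dp[5][4] = 2

2


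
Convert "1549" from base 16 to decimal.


Input: "1549" in base 16
Positional expansion:
  Digit '1' (value 1) x 16^3 = 4096
  Digit '5' (value 5) x 16^2 = 1280
  Digit '4' (value 4) x 16^1 = 64
  Digit '9' (value 9) x 16^0 = 9
Sum = 5449

5449


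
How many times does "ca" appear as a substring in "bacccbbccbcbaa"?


Searching for "ca" in "bacccbbccbcbaa"
Scanning each position:
  Position 0: "ba" => no
  Position 1: "ac" => no
  Position 2: "cc" => no
  Position 3: "cc" => no
  Position 4: "cb" => no
  Position 5: "bb" => no
  Position 6: "bc" => no
  Position 7: "cc" => no
  Position 8: "cb" => no
  Position 9: "bc" => no
  Position 10: "cb" => no
  Position 11: "ba" => no
  Position 12: "aa" => no
Total occurrences: 0

0


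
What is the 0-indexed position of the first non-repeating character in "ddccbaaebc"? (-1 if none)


Input: ddccbaaebc
Character frequencies:
  'a': 2
  'b': 2
  'c': 3
  'd': 2
  'e': 1
Scanning left to right for freq == 1:
  Position 0 ('d'): freq=2, skip
  Position 1 ('d'): freq=2, skip
  Position 2 ('c'): freq=3, skip
  Position 3 ('c'): freq=3, skip
  Position 4 ('b'): freq=2, skip
  Position 5 ('a'): freq=2, skip
  Position 6 ('a'): freq=2, skip
  Position 7 ('e'): unique! => answer = 7

7


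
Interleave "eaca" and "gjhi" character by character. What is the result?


Interleaving "eaca" and "gjhi":
  Position 0: 'e' from first, 'g' from second => "eg"
  Position 1: 'a' from first, 'j' from second => "aj"
  Position 2: 'c' from first, 'h' from second => "ch"
  Position 3: 'a' from first, 'i' from second => "ai"
Result: egajchai

egajchai


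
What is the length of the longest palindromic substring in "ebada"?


Input: "ebada"
Checking substrings for palindromes:
  [2:5] "ada" (len 3) => palindrome
Longest palindromic substring: "ada" with length 3

3


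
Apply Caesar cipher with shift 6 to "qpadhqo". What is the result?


Caesar cipher: shift "qpadhqo" by 6
  'q' (pos 16) + 6 = pos 22 = 'w'
  'p' (pos 15) + 6 = pos 21 = 'v'
  'a' (pos 0) + 6 = pos 6 = 'g'
  'd' (pos 3) + 6 = pos 9 = 'j'
  'h' (pos 7) + 6 = pos 13 = 'n'
  'q' (pos 16) + 6 = pos 22 = 'w'
  'o' (pos 14) + 6 = pos 20 = 'u'
Result: wvgjnwu

wvgjnwu


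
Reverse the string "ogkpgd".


Input: ogkpgd
Reading characters right to left:
  Position 5: 'd'
  Position 4: 'g'
  Position 3: 'p'
  Position 2: 'k'
  Position 1: 'g'
  Position 0: 'o'
Reversed: dgpkgo

dgpkgo


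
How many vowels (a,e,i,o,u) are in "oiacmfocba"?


Input: oiacmfocba
Checking each character:
  'o' at position 0: vowel (running total: 1)
  'i' at position 1: vowel (running total: 2)
  'a' at position 2: vowel (running total: 3)
  'c' at position 3: consonant
  'm' at position 4: consonant
  'f' at position 5: consonant
  'o' at position 6: vowel (running total: 4)
  'c' at position 7: consonant
  'b' at position 8: consonant
  'a' at position 9: vowel (running total: 5)
Total vowels: 5

5


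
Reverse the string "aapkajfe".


Input: aapkajfe
Reading characters right to left:
  Position 7: 'e'
  Position 6: 'f'
  Position 5: 'j'
  Position 4: 'a'
  Position 3: 'k'
  Position 2: 'p'
  Position 1: 'a'
  Position 0: 'a'
Reversed: efjakpaa

efjakpaa


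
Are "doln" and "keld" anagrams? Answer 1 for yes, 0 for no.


Strings: "doln", "keld"
Sorted first:  dlno
Sorted second: dekl
Differ at position 1: 'l' vs 'e' => not anagrams

0


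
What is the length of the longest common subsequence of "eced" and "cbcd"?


LCS of "eced" and "cbcd"
DP table:
           c    b    c    d
      0    0    0    0    0
  e   0    0    0    0    0
  c   0    1    1    1    1
  e   0    1    1    1    1
  d   0    1    1    1    2
LCS length = dp[4][4] = 2

2


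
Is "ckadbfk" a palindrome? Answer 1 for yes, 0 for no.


Input: ckadbfk
Reversed: kfbdakc
  Compare pos 0 ('c') with pos 6 ('k'): MISMATCH
  Compare pos 1 ('k') with pos 5 ('f'): MISMATCH
  Compare pos 2 ('a') with pos 4 ('b'): MISMATCH
Result: not a palindrome

0


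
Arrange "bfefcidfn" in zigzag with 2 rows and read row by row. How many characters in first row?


Zigzag "bfefcidfn" into 2 rows:
Placing characters:
  'b' => row 0
  'f' => row 1
  'e' => row 0
  'f' => row 1
  'c' => row 0
  'i' => row 1
  'd' => row 0
  'f' => row 1
  'n' => row 0
Rows:
  Row 0: "becdn"
  Row 1: "ffif"
First row length: 5

5


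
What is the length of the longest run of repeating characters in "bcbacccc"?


Input: "bcbacccc"
Scanning for longest run:
  Position 1 ('c'): new char, reset run to 1
  Position 2 ('b'): new char, reset run to 1
  Position 3 ('a'): new char, reset run to 1
  Position 4 ('c'): new char, reset run to 1
  Position 5 ('c'): continues run of 'c', length=2
  Position 6 ('c'): continues run of 'c', length=3
  Position 7 ('c'): continues run of 'c', length=4
Longest run: 'c' with length 4

4


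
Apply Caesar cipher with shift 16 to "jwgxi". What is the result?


Caesar cipher: shift "jwgxi" by 16
  'j' (pos 9) + 16 = pos 25 = 'z'
  'w' (pos 22) + 16 = pos 12 = 'm'
  'g' (pos 6) + 16 = pos 22 = 'w'
  'x' (pos 23) + 16 = pos 13 = 'n'
  'i' (pos 8) + 16 = pos 24 = 'y'
Result: zmwny

zmwny


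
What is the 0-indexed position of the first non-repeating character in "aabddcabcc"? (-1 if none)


Input: aabddcabcc
Character frequencies:
  'a': 3
  'b': 2
  'c': 3
  'd': 2
Scanning left to right for freq == 1:
  Position 0 ('a'): freq=3, skip
  Position 1 ('a'): freq=3, skip
  Position 2 ('b'): freq=2, skip
  Position 3 ('d'): freq=2, skip
  Position 4 ('d'): freq=2, skip
  Position 5 ('c'): freq=3, skip
  Position 6 ('a'): freq=3, skip
  Position 7 ('b'): freq=2, skip
  Position 8 ('c'): freq=3, skip
  Position 9 ('c'): freq=3, skip
  No unique character found => answer = -1

-1


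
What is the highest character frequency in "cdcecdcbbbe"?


Input: cdcecdcbbbe
Character counts:
  'b': 3
  'c': 4
  'd': 2
  'e': 2
Maximum frequency: 4

4


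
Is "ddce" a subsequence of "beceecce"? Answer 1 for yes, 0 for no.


Check if "ddce" is a subsequence of "beceecce"
Greedy scan:
  Position 0 ('b'): no match needed
  Position 1 ('e'): no match needed
  Position 2 ('c'): no match needed
  Position 3 ('e'): no match needed
  Position 4 ('e'): no match needed
  Position 5 ('c'): no match needed
  Position 6 ('c'): no match needed
  Position 7 ('e'): no match needed
Only matched 0/4 characters => not a subsequence

0


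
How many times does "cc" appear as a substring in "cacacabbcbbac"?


Searching for "cc" in "cacacabbcbbac"
Scanning each position:
  Position 0: "ca" => no
  Position 1: "ac" => no
  Position 2: "ca" => no
  Position 3: "ac" => no
  Position 4: "ca" => no
  Position 5: "ab" => no
  Position 6: "bb" => no
  Position 7: "bc" => no
  Position 8: "cb" => no
  Position 9: "bb" => no
  Position 10: "ba" => no
  Position 11: "ac" => no
Total occurrences: 0

0


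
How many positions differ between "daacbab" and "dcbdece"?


Comparing "daacbab" and "dcbdece" position by position:
  Position 0: 'd' vs 'd' => same
  Position 1: 'a' vs 'c' => DIFFER
  Position 2: 'a' vs 'b' => DIFFER
  Position 3: 'c' vs 'd' => DIFFER
  Position 4: 'b' vs 'e' => DIFFER
  Position 5: 'a' vs 'c' => DIFFER
  Position 6: 'b' vs 'e' => DIFFER
Positions that differ: 6

6


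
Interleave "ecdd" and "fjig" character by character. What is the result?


Interleaving "ecdd" and "fjig":
  Position 0: 'e' from first, 'f' from second => "ef"
  Position 1: 'c' from first, 'j' from second => "cj"
  Position 2: 'd' from first, 'i' from second => "di"
  Position 3: 'd' from first, 'g' from second => "dg"
Result: efcjdidg

efcjdidg


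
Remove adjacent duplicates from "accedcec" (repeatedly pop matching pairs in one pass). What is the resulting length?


Input: accedcec
Stack-based adjacent duplicate removal:
  Read 'a': push. Stack: a
  Read 'c': push. Stack: ac
  Read 'c': matches stack top 'c' => pop. Stack: a
  Read 'e': push. Stack: ae
  Read 'd': push. Stack: aed
  Read 'c': push. Stack: aedc
  Read 'e': push. Stack: aedce
  Read 'c': push. Stack: aedcec
Final stack: "aedcec" (length 6)

6


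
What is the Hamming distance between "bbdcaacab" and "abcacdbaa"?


Comparing "bbdcaacab" and "abcacdbaa" position by position:
  Position 0: 'b' vs 'a' => differ
  Position 1: 'b' vs 'b' => same
  Position 2: 'd' vs 'c' => differ
  Position 3: 'c' vs 'a' => differ
  Position 4: 'a' vs 'c' => differ
  Position 5: 'a' vs 'd' => differ
  Position 6: 'c' vs 'b' => differ
  Position 7: 'a' vs 'a' => same
  Position 8: 'b' vs 'a' => differ
Total differences (Hamming distance): 7

7


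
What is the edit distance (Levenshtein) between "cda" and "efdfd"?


Computing edit distance: "cda" -> "efdfd"
DP table:
           e    f    d    f    d
      0    1    2    3    4    5
  c   1    1    2    3    4    5
  d   2    2    2    2    3    4
  a   3    3    3    3    3    4
Edit distance = dp[3][5] = 4

4


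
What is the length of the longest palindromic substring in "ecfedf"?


Input: "ecfedf"
Checking substrings for palindromes:
  No multi-char palindromic substrings found
Longest palindromic substring: "e" with length 1

1


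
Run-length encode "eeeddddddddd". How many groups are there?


Input: eeeddddddddd
Scanning for consecutive runs:
  Group 1: 'e' x 3 (positions 0-2)
  Group 2: 'd' x 9 (positions 3-11)
Total groups: 2

2


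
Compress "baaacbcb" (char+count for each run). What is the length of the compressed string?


Input: baaacbcb
Runs:
  'b' x 1 => "b1"
  'a' x 3 => "a3"
  'c' x 1 => "c1"
  'b' x 1 => "b1"
  'c' x 1 => "c1"
  'b' x 1 => "b1"
Compressed: "b1a3c1b1c1b1"
Compressed length: 12

12


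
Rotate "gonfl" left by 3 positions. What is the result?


Input: "gonfl", rotate left by 3
First 3 characters: "gon"
Remaining characters: "fl"
Concatenate remaining + first: "fl" + "gon" = "flgon"

flgon


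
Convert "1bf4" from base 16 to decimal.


Input: "1bf4" in base 16
Positional expansion:
  Digit '1' (value 1) x 16^3 = 4096
  Digit 'b' (value 11) x 16^2 = 2816
  Digit 'f' (value 15) x 16^1 = 240
  Digit '4' (value 4) x 16^0 = 4
Sum = 7156

7156


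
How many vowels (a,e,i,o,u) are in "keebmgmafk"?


Input: keebmgmafk
Checking each character:
  'k' at position 0: consonant
  'e' at position 1: vowel (running total: 1)
  'e' at position 2: vowel (running total: 2)
  'b' at position 3: consonant
  'm' at position 4: consonant
  'g' at position 5: consonant
  'm' at position 6: consonant
  'a' at position 7: vowel (running total: 3)
  'f' at position 8: consonant
  'k' at position 9: consonant
Total vowels: 3

3


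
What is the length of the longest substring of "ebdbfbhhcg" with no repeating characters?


Input: "ebdbfbhhcg"
Sliding window (track last position of each char):
  Position 0 ('e'): window [0,0] length 1 -- new best
  Position 1 ('b'): window [0,1] length 2 -- new best
  Position 2 ('d'): window [0,2] length 3 -- new best
  Position 3 ('b'): repeat (last at 1), move window start to 2
  Position 3 ('b'): window [2,3] length 2
  Position 4 ('f'): window [2,4] length 3
  Position 5 ('b'): repeat (last at 3), move window start to 4
  Position 5 ('b'): window [4,5] length 2
  Position 6 ('h'): window [4,6] length 3
  Position 7 ('h'): repeat (last at 6), move window start to 7
  Position 7 ('h'): window [7,7] length 1
  Position 8 ('c'): window [7,8] length 2
  Position 9 ('g'): window [7,9] length 3
Longest substring with no repeats: "ebd" with length 3

3


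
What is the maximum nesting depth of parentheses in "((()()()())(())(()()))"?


Input: "((()()()())(())(()()))"
Tracking depth:
  Position 0 '(': depth becomes 1
  Position 1 '(': depth becomes 2
  Position 2 '(': depth becomes 3
  Position 3 ')': depth becomes 2
  Position 4 '(': depth becomes 3
  Position 5 ')': depth becomes 2
  Position 6 '(': depth becomes 3
  Position 7 ')': depth becomes 2
  Position 8 '(': depth becomes 3
  Position 9 ')': depth becomes 2
  Position 10 ')': depth becomes 1
  Position 11 '(': depth becomes 2
  Position 12 '(': depth becomes 3
  Position 13 ')': depth becomes 2
  Position 14 ')': depth becomes 1
  Position 15 '(': depth becomes 2
  Position 16 '(': depth becomes 3
  Position 17 ')': depth becomes 2
  Position 18 '(': depth becomes 3
  Position 19 ')': depth becomes 2
  Position 20 ')': depth becomes 1
  Position 21 ')': depth becomes 0
Maximum depth reached: 3

3


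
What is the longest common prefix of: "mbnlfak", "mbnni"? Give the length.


Words: mbnlfak, mbnni
  Position 0: all 'm' => match
  Position 1: all 'b' => match
  Position 2: all 'n' => match
  Position 3: ('l', 'n') => mismatch, stop
LCP = "mbn" (length 3)

3


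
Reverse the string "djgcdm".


Input: djgcdm
Reading characters right to left:
  Position 5: 'm'
  Position 4: 'd'
  Position 3: 'c'
  Position 2: 'g'
  Position 1: 'j'
  Position 0: 'd'
Reversed: mdcgjd

mdcgjd


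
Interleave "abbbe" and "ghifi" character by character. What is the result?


Interleaving "abbbe" and "ghifi":
  Position 0: 'a' from first, 'g' from second => "ag"
  Position 1: 'b' from first, 'h' from second => "bh"
  Position 2: 'b' from first, 'i' from second => "bi"
  Position 3: 'b' from first, 'f' from second => "bf"
  Position 4: 'e' from first, 'i' from second => "ei"
Result: agbhbibfei

agbhbibfei


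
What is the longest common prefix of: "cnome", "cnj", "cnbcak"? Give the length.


Words: cnome, cnj, cnbcak
  Position 0: all 'c' => match
  Position 1: all 'n' => match
  Position 2: ('o', 'j', 'b') => mismatch, stop
LCP = "cn" (length 2)

2


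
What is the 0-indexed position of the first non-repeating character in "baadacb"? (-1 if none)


Input: baadacb
Character frequencies:
  'a': 3
  'b': 2
  'c': 1
  'd': 1
Scanning left to right for freq == 1:
  Position 0 ('b'): freq=2, skip
  Position 1 ('a'): freq=3, skip
  Position 2 ('a'): freq=3, skip
  Position 3 ('d'): unique! => answer = 3

3


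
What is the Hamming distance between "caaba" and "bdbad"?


Comparing "caaba" and "bdbad" position by position:
  Position 0: 'c' vs 'b' => differ
  Position 1: 'a' vs 'd' => differ
  Position 2: 'a' vs 'b' => differ
  Position 3: 'b' vs 'a' => differ
  Position 4: 'a' vs 'd' => differ
Total differences (Hamming distance): 5

5


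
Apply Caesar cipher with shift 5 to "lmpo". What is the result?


Caesar cipher: shift "lmpo" by 5
  'l' (pos 11) + 5 = pos 16 = 'q'
  'm' (pos 12) + 5 = pos 17 = 'r'
  'p' (pos 15) + 5 = pos 20 = 'u'
  'o' (pos 14) + 5 = pos 19 = 't'
Result: qrut

qrut


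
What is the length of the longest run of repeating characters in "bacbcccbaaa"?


Input: "bacbcccbaaa"
Scanning for longest run:
  Position 1 ('a'): new char, reset run to 1
  Position 2 ('c'): new char, reset run to 1
  Position 3 ('b'): new char, reset run to 1
  Position 4 ('c'): new char, reset run to 1
  Position 5 ('c'): continues run of 'c', length=2
  Position 6 ('c'): continues run of 'c', length=3
  Position 7 ('b'): new char, reset run to 1
  Position 8 ('a'): new char, reset run to 1
  Position 9 ('a'): continues run of 'a', length=2
  Position 10 ('a'): continues run of 'a', length=3
Longest run: 'c' with length 3

3


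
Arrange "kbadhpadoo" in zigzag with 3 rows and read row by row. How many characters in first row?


Zigzag "kbadhpadoo" into 3 rows:
Placing characters:
  'k' => row 0
  'b' => row 1
  'a' => row 2
  'd' => row 1
  'h' => row 0
  'p' => row 1
  'a' => row 2
  'd' => row 1
  'o' => row 0
  'o' => row 1
Rows:
  Row 0: "kho"
  Row 1: "bdpdo"
  Row 2: "aa"
First row length: 3

3


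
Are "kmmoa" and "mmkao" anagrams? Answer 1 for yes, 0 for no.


Strings: "kmmoa", "mmkao"
Sorted first:  akmmo
Sorted second: akmmo
Sorted forms match => anagrams

1


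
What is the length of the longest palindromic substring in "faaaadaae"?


Input: "faaaadaae"
Checking substrings for palindromes:
  [3:8] "aadaa" (len 5) => palindrome
  [1:5] "aaaa" (len 4) => palindrome
  [1:4] "aaa" (len 3) => palindrome
  [2:5] "aaa" (len 3) => palindrome
  [4:7] "ada" (len 3) => palindrome
  [1:3] "aa" (len 2) => palindrome
Longest palindromic substring: "aadaa" with length 5

5


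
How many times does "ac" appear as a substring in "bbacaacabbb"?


Searching for "ac" in "bbacaacabbb"
Scanning each position:
  Position 0: "bb" => no
  Position 1: "ba" => no
  Position 2: "ac" => MATCH
  Position 3: "ca" => no
  Position 4: "aa" => no
  Position 5: "ac" => MATCH
  Position 6: "ca" => no
  Position 7: "ab" => no
  Position 8: "bb" => no
  Position 9: "bb" => no
Total occurrences: 2

2


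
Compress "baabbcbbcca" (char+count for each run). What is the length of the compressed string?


Input: baabbcbbcca
Runs:
  'b' x 1 => "b1"
  'a' x 2 => "a2"
  'b' x 2 => "b2"
  'c' x 1 => "c1"
  'b' x 2 => "b2"
  'c' x 2 => "c2"
  'a' x 1 => "a1"
Compressed: "b1a2b2c1b2c2a1"
Compressed length: 14

14


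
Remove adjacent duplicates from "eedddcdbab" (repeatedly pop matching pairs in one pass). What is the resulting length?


Input: eedddcdbab
Stack-based adjacent duplicate removal:
  Read 'e': push. Stack: e
  Read 'e': matches stack top 'e' => pop. Stack: (empty)
  Read 'd': push. Stack: d
  Read 'd': matches stack top 'd' => pop. Stack: (empty)
  Read 'd': push. Stack: d
  Read 'c': push. Stack: dc
  Read 'd': push. Stack: dcd
  Read 'b': push. Stack: dcdb
  Read 'a': push. Stack: dcdba
  Read 'b': push. Stack: dcdbab
Final stack: "dcdbab" (length 6)

6


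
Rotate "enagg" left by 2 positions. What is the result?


Input: "enagg", rotate left by 2
First 2 characters: "en"
Remaining characters: "agg"
Concatenate remaining + first: "agg" + "en" = "aggen"

aggen


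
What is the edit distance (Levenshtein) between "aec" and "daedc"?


Computing edit distance: "aec" -> "daedc"
DP table:
           d    a    e    d    c
      0    1    2    3    4    5
  a   1    1    1    2    3    4
  e   2    2    2    1    2    3
  c   3    3    3    2    2    2
Edit distance = dp[3][5] = 2

2


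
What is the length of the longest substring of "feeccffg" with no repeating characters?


Input: "feeccffg"
Sliding window (track last position of each char):
  Position 0 ('f'): window [0,0] length 1 -- new best
  Position 1 ('e'): window [0,1] length 2 -- new best
  Position 2 ('e'): repeat (last at 1), move window start to 2
  Position 2 ('e'): window [2,2] length 1
  Position 3 ('c'): window [2,3] length 2
  Position 4 ('c'): repeat (last at 3), move window start to 4
  Position 4 ('c'): window [4,4] length 1
  Position 5 ('f'): window [4,5] length 2
  Position 6 ('f'): repeat (last at 5), move window start to 6
  Position 6 ('f'): window [6,6] length 1
  Position 7 ('g'): window [6,7] length 2
Longest substring with no repeats: "fe" with length 2

2


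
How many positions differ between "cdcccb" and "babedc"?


Comparing "cdcccb" and "babedc" position by position:
  Position 0: 'c' vs 'b' => DIFFER
  Position 1: 'd' vs 'a' => DIFFER
  Position 2: 'c' vs 'b' => DIFFER
  Position 3: 'c' vs 'e' => DIFFER
  Position 4: 'c' vs 'd' => DIFFER
  Position 5: 'b' vs 'c' => DIFFER
Positions that differ: 6

6


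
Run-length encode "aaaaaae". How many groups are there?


Input: aaaaaae
Scanning for consecutive runs:
  Group 1: 'a' x 6 (positions 0-5)
  Group 2: 'e' x 1 (positions 6-6)
Total groups: 2

2


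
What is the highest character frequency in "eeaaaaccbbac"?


Input: eeaaaaccbbac
Character counts:
  'a': 5
  'b': 2
  'c': 3
  'e': 2
Maximum frequency: 5

5


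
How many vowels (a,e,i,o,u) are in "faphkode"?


Input: faphkode
Checking each character:
  'f' at position 0: consonant
  'a' at position 1: vowel (running total: 1)
  'p' at position 2: consonant
  'h' at position 3: consonant
  'k' at position 4: consonant
  'o' at position 5: vowel (running total: 2)
  'd' at position 6: consonant
  'e' at position 7: vowel (running total: 3)
Total vowels: 3

3


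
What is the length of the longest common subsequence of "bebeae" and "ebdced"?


LCS of "bebeae" and "ebdced"
DP table:
           e    b    d    c    e    d
      0    0    0    0    0    0    0
  b   0    0    1    1    1    1    1
  e   0    1    1    1    1    2    2
  b   0    1    2    2    2    2    2
  e   0    1    2    2    2    3    3
  a   0    1    2    2    2    3    3
  e   0    1    2    2    2    3    3
LCS length = dp[6][6] = 3

3


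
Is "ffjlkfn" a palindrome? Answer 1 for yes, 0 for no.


Input: ffjlkfn
Reversed: nfkljff
  Compare pos 0 ('f') with pos 6 ('n'): MISMATCH
  Compare pos 1 ('f') with pos 5 ('f'): match
  Compare pos 2 ('j') with pos 4 ('k'): MISMATCH
Result: not a palindrome

0


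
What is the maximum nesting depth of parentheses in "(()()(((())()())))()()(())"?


Input: "(()()(((())()())))()()(())"
Tracking depth:
  Position 0 '(': depth becomes 1
  Position 1 '(': depth becomes 2
  Position 2 ')': depth becomes 1
  Position 3 '(': depth becomes 2
  Position 4 ')': depth becomes 1
  Position 5 '(': depth becomes 2
  Position 6 '(': depth becomes 3
  Position 7 '(': depth becomes 4
  Position 8 '(': depth becomes 5
  Position 9 ')': depth becomes 4
  Position 10 ')': depth becomes 3
  Position 11 '(': depth becomes 4
  Position 12 ')': depth becomes 3
  Position 13 '(': depth becomes 4
  Position 14 ')': depth becomes 3
  Position 15 ')': depth becomes 2
  Position 16 ')': depth becomes 1
  Position 17 ')': depth becomes 0
  Position 18 '(': depth becomes 1
  Position 19 ')': depth becomes 0
  Position 20 '(': depth becomes 1
  Position 21 ')': depth becomes 0
  Position 22 '(': depth becomes 1
  Position 23 '(': depth becomes 2
  Position 24 ')': depth becomes 1
  Position 25 ')': depth becomes 0
Maximum depth reached: 5

5


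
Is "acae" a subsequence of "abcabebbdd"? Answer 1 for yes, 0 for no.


Check if "acae" is a subsequence of "abcabebbdd"
Greedy scan:
  Position 0 ('a'): matches sub[0] = 'a'
  Position 1 ('b'): no match needed
  Position 2 ('c'): matches sub[1] = 'c'
  Position 3 ('a'): matches sub[2] = 'a'
  Position 4 ('b'): no match needed
  Position 5 ('e'): matches sub[3] = 'e'
  Position 6 ('b'): no match needed
  Position 7 ('b'): no match needed
  Position 8 ('d'): no match needed
  Position 9 ('d'): no match needed
All 4 characters matched => is a subsequence

1


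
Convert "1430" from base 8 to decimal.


Input: "1430" in base 8
Positional expansion:
  Digit '1' (value 1) x 8^3 = 512
  Digit '4' (value 4) x 8^2 = 256
  Digit '3' (value 3) x 8^1 = 24
  Digit '0' (value 0) x 8^0 = 0
Sum = 792

792


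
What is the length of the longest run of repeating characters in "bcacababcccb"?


Input: "bcacababcccb"
Scanning for longest run:
  Position 1 ('c'): new char, reset run to 1
  Position 2 ('a'): new char, reset run to 1
  Position 3 ('c'): new char, reset run to 1
  Position 4 ('a'): new char, reset run to 1
  Position 5 ('b'): new char, reset run to 1
  Position 6 ('a'): new char, reset run to 1
  Position 7 ('b'): new char, reset run to 1
  Position 8 ('c'): new char, reset run to 1
  Position 9 ('c'): continues run of 'c', length=2
  Position 10 ('c'): continues run of 'c', length=3
  Position 11 ('b'): new char, reset run to 1
Longest run: 'c' with length 3

3


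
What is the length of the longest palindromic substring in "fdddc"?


Input: "fdddc"
Checking substrings for palindromes:
  [1:4] "ddd" (len 3) => palindrome
  [1:3] "dd" (len 2) => palindrome
  [2:4] "dd" (len 2) => palindrome
Longest palindromic substring: "ddd" with length 3

3


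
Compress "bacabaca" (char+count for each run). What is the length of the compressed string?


Input: bacabaca
Runs:
  'b' x 1 => "b1"
  'a' x 1 => "a1"
  'c' x 1 => "c1"
  'a' x 1 => "a1"
  'b' x 1 => "b1"
  'a' x 1 => "a1"
  'c' x 1 => "c1"
  'a' x 1 => "a1"
Compressed: "b1a1c1a1b1a1c1a1"
Compressed length: 16

16


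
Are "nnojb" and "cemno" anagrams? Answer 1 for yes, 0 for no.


Strings: "nnojb", "cemno"
Sorted first:  bjnno
Sorted second: cemno
Differ at position 0: 'b' vs 'c' => not anagrams

0


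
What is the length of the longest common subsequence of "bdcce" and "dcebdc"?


LCS of "bdcce" and "dcebdc"
DP table:
           d    c    e    b    d    c
      0    0    0    0    0    0    0
  b   0    0    0    0    1    1    1
  d   0    1    1    1    1    2    2
  c   0    1    2    2    2    2    3
  c   0    1    2    2    2    2    3
  e   0    1    2    3    3    3    3
LCS length = dp[5][6] = 3

3


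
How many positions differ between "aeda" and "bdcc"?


Comparing "aeda" and "bdcc" position by position:
  Position 0: 'a' vs 'b' => DIFFER
  Position 1: 'e' vs 'd' => DIFFER
  Position 2: 'd' vs 'c' => DIFFER
  Position 3: 'a' vs 'c' => DIFFER
Positions that differ: 4

4


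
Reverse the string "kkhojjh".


Input: kkhojjh
Reading characters right to left:
  Position 6: 'h'
  Position 5: 'j'
  Position 4: 'j'
  Position 3: 'o'
  Position 2: 'h'
  Position 1: 'k'
  Position 0: 'k'
Reversed: hjjohkk

hjjohkk


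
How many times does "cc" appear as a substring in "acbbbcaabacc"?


Searching for "cc" in "acbbbcaabacc"
Scanning each position:
  Position 0: "ac" => no
  Position 1: "cb" => no
  Position 2: "bb" => no
  Position 3: "bb" => no
  Position 4: "bc" => no
  Position 5: "ca" => no
  Position 6: "aa" => no
  Position 7: "ab" => no
  Position 8: "ba" => no
  Position 9: "ac" => no
  Position 10: "cc" => MATCH
Total occurrences: 1

1


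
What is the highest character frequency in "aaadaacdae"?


Input: aaadaacdae
Character counts:
  'a': 6
  'c': 1
  'd': 2
  'e': 1
Maximum frequency: 6

6


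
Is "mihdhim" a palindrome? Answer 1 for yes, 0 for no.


Input: mihdhim
Reversed: mihdhim
  Compare pos 0 ('m') with pos 6 ('m'): match
  Compare pos 1 ('i') with pos 5 ('i'): match
  Compare pos 2 ('h') with pos 4 ('h'): match
Result: palindrome

1


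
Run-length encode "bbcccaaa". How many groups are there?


Input: bbcccaaa
Scanning for consecutive runs:
  Group 1: 'b' x 2 (positions 0-1)
  Group 2: 'c' x 3 (positions 2-4)
  Group 3: 'a' x 3 (positions 5-7)
Total groups: 3

3


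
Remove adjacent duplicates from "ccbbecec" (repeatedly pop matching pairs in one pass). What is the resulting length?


Input: ccbbecec
Stack-based adjacent duplicate removal:
  Read 'c': push. Stack: c
  Read 'c': matches stack top 'c' => pop. Stack: (empty)
  Read 'b': push. Stack: b
  Read 'b': matches stack top 'b' => pop. Stack: (empty)
  Read 'e': push. Stack: e
  Read 'c': push. Stack: ec
  Read 'e': push. Stack: ece
  Read 'c': push. Stack: ecec
Final stack: "ecec" (length 4)

4


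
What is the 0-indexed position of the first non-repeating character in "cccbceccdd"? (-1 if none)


Input: cccbceccdd
Character frequencies:
  'b': 1
  'c': 6
  'd': 2
  'e': 1
Scanning left to right for freq == 1:
  Position 0 ('c'): freq=6, skip
  Position 1 ('c'): freq=6, skip
  Position 2 ('c'): freq=6, skip
  Position 3 ('b'): unique! => answer = 3

3


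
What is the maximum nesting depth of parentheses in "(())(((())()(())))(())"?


Input: "(())(((())()(())))(())"
Tracking depth:
  Position 0 '(': depth becomes 1
  Position 1 '(': depth becomes 2
  Position 2 ')': depth becomes 1
  Position 3 ')': depth becomes 0
  Position 4 '(': depth becomes 1
  Position 5 '(': depth becomes 2
  Position 6 '(': depth becomes 3
  Position 7 '(': depth becomes 4
  Position 8 ')': depth becomes 3
  Position 9 ')': depth becomes 2
  Position 10 '(': depth becomes 3
  Position 11 ')': depth becomes 2
  Position 12 '(': depth becomes 3
  Position 13 '(': depth becomes 4
  Position 14 ')': depth becomes 3
  Position 15 ')': depth becomes 2
  Position 16 ')': depth becomes 1
  Position 17 ')': depth becomes 0
  Position 18 '(': depth becomes 1
  Position 19 '(': depth becomes 2
  Position 20 ')': depth becomes 1
  Position 21 ')': depth becomes 0
Maximum depth reached: 4

4


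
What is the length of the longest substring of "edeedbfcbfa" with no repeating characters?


Input: "edeedbfcbfa"
Sliding window (track last position of each char):
  Position 0 ('e'): window [0,0] length 1 -- new best
  Position 1 ('d'): window [0,1] length 2 -- new best
  Position 2 ('e'): repeat (last at 0), move window start to 1
  Position 2 ('e'): window [1,2] length 2
  Position 3 ('e'): repeat (last at 2), move window start to 3
  Position 3 ('e'): window [3,3] length 1
  Position 4 ('d'): window [3,4] length 2
  Position 5 ('b'): window [3,5] length 3 -- new best
  Position 6 ('f'): window [3,6] length 4 -- new best
  Position 7 ('c'): window [3,7] length 5 -- new best
  Position 8 ('b'): repeat (last at 5), move window start to 6
  Position 8 ('b'): window [6,8] length 3
  Position 9 ('f'): repeat (last at 6), move window start to 7
  Position 9 ('f'): window [7,9] length 3
  Position 10 ('a'): window [7,10] length 4
Longest substring with no repeats: "edbfc" with length 5

5


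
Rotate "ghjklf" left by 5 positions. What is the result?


Input: "ghjklf", rotate left by 5
First 5 characters: "ghjkl"
Remaining characters: "f"
Concatenate remaining + first: "f" + "ghjkl" = "fghjkl"

fghjkl


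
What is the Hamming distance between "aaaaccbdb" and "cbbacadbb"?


Comparing "aaaaccbdb" and "cbbacadbb" position by position:
  Position 0: 'a' vs 'c' => differ
  Position 1: 'a' vs 'b' => differ
  Position 2: 'a' vs 'b' => differ
  Position 3: 'a' vs 'a' => same
  Position 4: 'c' vs 'c' => same
  Position 5: 'c' vs 'a' => differ
  Position 6: 'b' vs 'd' => differ
  Position 7: 'd' vs 'b' => differ
  Position 8: 'b' vs 'b' => same
Total differences (Hamming distance): 6

6


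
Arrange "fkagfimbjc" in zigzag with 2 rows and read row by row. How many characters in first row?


Zigzag "fkagfimbjc" into 2 rows:
Placing characters:
  'f' => row 0
  'k' => row 1
  'a' => row 0
  'g' => row 1
  'f' => row 0
  'i' => row 1
  'm' => row 0
  'b' => row 1
  'j' => row 0
  'c' => row 1
Rows:
  Row 0: "fafmj"
  Row 1: "kgibc"
First row length: 5

5


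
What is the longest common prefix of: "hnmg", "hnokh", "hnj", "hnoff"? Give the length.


Words: hnmg, hnokh, hnj, hnoff
  Position 0: all 'h' => match
  Position 1: all 'n' => match
  Position 2: ('m', 'o', 'j', 'o') => mismatch, stop
LCP = "hn" (length 2)

2


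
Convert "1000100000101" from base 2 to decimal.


Input: "1000100000101" in base 2
Positional expansion:
  Digit '1' (value 1) x 2^12 = 4096
  Digit '0' (value 0) x 2^11 = 0
  Digit '0' (value 0) x 2^10 = 0
  Digit '0' (value 0) x 2^9 = 0
  Digit '1' (value 1) x 2^8 = 256
  Digit '0' (value 0) x 2^7 = 0
  Digit '0' (value 0) x 2^6 = 0
  Digit '0' (value 0) x 2^5 = 0
  Digit '0' (value 0) x 2^4 = 0
  Digit '0' (value 0) x 2^3 = 0
  Digit '1' (value 1) x 2^2 = 4
  Digit '0' (value 0) x 2^1 = 0
  Digit '1' (value 1) x 2^0 = 1
Sum = 4357

4357


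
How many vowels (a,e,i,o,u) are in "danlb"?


Input: danlb
Checking each character:
  'd' at position 0: consonant
  'a' at position 1: vowel (running total: 1)
  'n' at position 2: consonant
  'l' at position 3: consonant
  'b' at position 4: consonant
Total vowels: 1

1


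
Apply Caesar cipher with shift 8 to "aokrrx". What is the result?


Caesar cipher: shift "aokrrx" by 8
  'a' (pos 0) + 8 = pos 8 = 'i'
  'o' (pos 14) + 8 = pos 22 = 'w'
  'k' (pos 10) + 8 = pos 18 = 's'
  'r' (pos 17) + 8 = pos 25 = 'z'
  'r' (pos 17) + 8 = pos 25 = 'z'
  'x' (pos 23) + 8 = pos 5 = 'f'
Result: iwszzf

iwszzf


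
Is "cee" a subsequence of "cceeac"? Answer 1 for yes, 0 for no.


Check if "cee" is a subsequence of "cceeac"
Greedy scan:
  Position 0 ('c'): matches sub[0] = 'c'
  Position 1 ('c'): no match needed
  Position 2 ('e'): matches sub[1] = 'e'
  Position 3 ('e'): matches sub[2] = 'e'
  Position 4 ('a'): no match needed
  Position 5 ('c'): no match needed
All 3 characters matched => is a subsequence

1


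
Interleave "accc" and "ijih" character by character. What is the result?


Interleaving "accc" and "ijih":
  Position 0: 'a' from first, 'i' from second => "ai"
  Position 1: 'c' from first, 'j' from second => "cj"
  Position 2: 'c' from first, 'i' from second => "ci"
  Position 3: 'c' from first, 'h' from second => "ch"
Result: aicjcich

aicjcich


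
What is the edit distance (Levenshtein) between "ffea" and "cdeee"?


Computing edit distance: "ffea" -> "cdeee"
DP table:
           c    d    e    e    e
      0    1    2    3    4    5
  f   1    1    2    3    4    5
  f   2    2    2    3    4    5
  e   3    3    3    2    3    4
  a   4    4    4    3    3    4
Edit distance = dp[4][5] = 4

4


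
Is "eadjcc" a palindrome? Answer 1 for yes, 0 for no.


Input: eadjcc
Reversed: ccjdae
  Compare pos 0 ('e') with pos 5 ('c'): MISMATCH
  Compare pos 1 ('a') with pos 4 ('c'): MISMATCH
  Compare pos 2 ('d') with pos 3 ('j'): MISMATCH
Result: not a palindrome

0


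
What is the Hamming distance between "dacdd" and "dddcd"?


Comparing "dacdd" and "dddcd" position by position:
  Position 0: 'd' vs 'd' => same
  Position 1: 'a' vs 'd' => differ
  Position 2: 'c' vs 'd' => differ
  Position 3: 'd' vs 'c' => differ
  Position 4: 'd' vs 'd' => same
Total differences (Hamming distance): 3

3


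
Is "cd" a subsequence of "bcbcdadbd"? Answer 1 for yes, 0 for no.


Check if "cd" is a subsequence of "bcbcdadbd"
Greedy scan:
  Position 0 ('b'): no match needed
  Position 1 ('c'): matches sub[0] = 'c'
  Position 2 ('b'): no match needed
  Position 3 ('c'): no match needed
  Position 4 ('d'): matches sub[1] = 'd'
  Position 5 ('a'): no match needed
  Position 6 ('d'): no match needed
  Position 7 ('b'): no match needed
  Position 8 ('d'): no match needed
All 2 characters matched => is a subsequence

1


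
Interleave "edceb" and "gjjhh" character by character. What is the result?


Interleaving "edceb" and "gjjhh":
  Position 0: 'e' from first, 'g' from second => "eg"
  Position 1: 'd' from first, 'j' from second => "dj"
  Position 2: 'c' from first, 'j' from second => "cj"
  Position 3: 'e' from first, 'h' from second => "eh"
  Position 4: 'b' from first, 'h' from second => "bh"
Result: egdjcjehbh

egdjcjehbh


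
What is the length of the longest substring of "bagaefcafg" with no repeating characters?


Input: "bagaefcafg"
Sliding window (track last position of each char):
  Position 0 ('b'): window [0,0] length 1 -- new best
  Position 1 ('a'): window [0,1] length 2 -- new best
  Position 2 ('g'): window [0,2] length 3 -- new best
  Position 3 ('a'): repeat (last at 1), move window start to 2
  Position 3 ('a'): window [2,3] length 2
  Position 4 ('e'): window [2,4] length 3
  Position 5 ('f'): window [2,5] length 4 -- new best
  Position 6 ('c'): window [2,6] length 5 -- new best
  Position 7 ('a'): repeat (last at 3), move window start to 4
  Position 7 ('a'): window [4,7] length 4
  Position 8 ('f'): repeat (last at 5), move window start to 6
  Position 8 ('f'): window [6,8] length 3
  Position 9 ('g'): window [6,9] length 4
Longest substring with no repeats: "gaefc" with length 5

5
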